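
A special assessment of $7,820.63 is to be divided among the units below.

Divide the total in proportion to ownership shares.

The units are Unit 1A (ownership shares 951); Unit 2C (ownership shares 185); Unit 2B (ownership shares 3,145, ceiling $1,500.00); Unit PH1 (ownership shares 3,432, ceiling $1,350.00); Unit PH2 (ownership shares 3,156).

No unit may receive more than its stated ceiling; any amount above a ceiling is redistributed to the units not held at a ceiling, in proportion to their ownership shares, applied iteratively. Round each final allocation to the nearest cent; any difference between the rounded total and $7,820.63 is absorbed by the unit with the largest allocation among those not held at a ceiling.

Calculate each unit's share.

Unit 1A: $1,101.37 | Unit 2C: $214.25 | Unit 2B: $1,500.00 | Unit PH1: $1,350.00 | Unit PH2: $3,655.01

Sum of ownership shares: 10,869.
Pro-rata shares before constraints: Unit 1A 684.2781; Unit 2C 133.1140; Unit 2B 2,262.9388; Unit PH1 2,469.4454; Unit PH2 2,270.8536.
Capped: Unit 2B ($1,500.00), Unit PH1 ($1,350.00); balance $4,970.63 reallocated over remaining ownership shares 4,292.
Remaining shares: Unit 1A 1,101.3675 → $1,101.37; Unit 2C 214.2513 → $214.25; Unit PH2 3,655.0112 → $3,655.01.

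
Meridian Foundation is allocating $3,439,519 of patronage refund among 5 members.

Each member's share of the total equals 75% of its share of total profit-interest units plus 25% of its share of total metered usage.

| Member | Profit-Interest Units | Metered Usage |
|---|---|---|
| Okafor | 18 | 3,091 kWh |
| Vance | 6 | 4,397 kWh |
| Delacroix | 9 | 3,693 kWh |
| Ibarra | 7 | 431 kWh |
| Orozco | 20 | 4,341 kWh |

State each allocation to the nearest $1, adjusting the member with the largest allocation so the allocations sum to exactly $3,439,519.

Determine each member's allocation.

Okafor: $940,499 | Vance: $494,966 | Delacroix: $586,002 | Ibarra: $324,189 | Orozco: $1,093,863

Profit-interest units total 60; metered usage total 15,953.
Blended shares (75% profit-interest units + 25% metered usage): Okafor 0.2734; Vance 0.1439; Delacroix 0.1704; Ibarra 0.0943; Orozco 0.3180.
Unrounded shares: Okafor 940,499.20; Vance 494,965.82; Delacroix 586,001.61; Ibarra 324,189.17; Orozco 1,093,863.20.
At nearest $1: Okafor $940,499; Vance $494,966; Delacroix $586,002; Ibarra $324,189; Orozco $1,093,863. Sum = $3,439,519.
Sum already equals the total — no adjustment.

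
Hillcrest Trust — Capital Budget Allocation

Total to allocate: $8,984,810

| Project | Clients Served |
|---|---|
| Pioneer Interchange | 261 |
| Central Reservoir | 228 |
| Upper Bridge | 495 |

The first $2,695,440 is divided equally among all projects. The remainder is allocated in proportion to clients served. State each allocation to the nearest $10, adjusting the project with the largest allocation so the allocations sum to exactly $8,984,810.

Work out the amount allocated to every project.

$2,695,440 shared equally gives $898,480 per project.
Remainder $6,289,370 by clients served (total 984): Pioneer Interchange 1,668,217.04 → $1,668,220; Central Reservoir 1,457,293.05 → $1,457,290; Upper Bridge 3,163,859.91 → $3,163,860.
Totals: Pioneer Interchange $898,480 + $1,668,220 = $2,566,700; Central Reservoir $898,480 + $1,457,290 = $2,355,770; Upper Bridge $898,480 + $3,163,860 = $4,062,340.

Pioneer Interchange: $2,566,700 | Central Reservoir: $2,355,770 | Upper Bridge: $4,062,340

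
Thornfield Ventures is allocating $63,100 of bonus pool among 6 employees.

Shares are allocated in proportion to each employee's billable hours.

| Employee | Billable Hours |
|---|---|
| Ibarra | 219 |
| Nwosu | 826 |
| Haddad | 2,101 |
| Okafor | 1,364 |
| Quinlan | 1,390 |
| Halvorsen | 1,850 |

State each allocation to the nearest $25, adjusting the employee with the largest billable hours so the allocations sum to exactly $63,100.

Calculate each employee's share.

Ibarra: $1,775 | Nwosu: $6,725 | Haddad: $17,100 | Okafor: $11,100 | Quinlan: $11,325 | Halvorsen: $15,075

Combined billable hours = 219 + 826 + 2,101 + 1,364 + 1,390 + 1,850 = 7,750.
Pro-rata amounts: Ibarra 1,783.08; Nwosu 6,725.24; Haddad 17,106.21; Okafor 11,105.60; Quinlan 11,317.29; Halvorsen 15,062.58.
Rounded to nearest $25: Ibarra $1,775; Nwosu $6,725; Haddad $17,100; Okafor $11,100; Quinlan $11,325; Halvorsen $15,075. Sum = $63,100.
Sum already equals the total — no adjustment.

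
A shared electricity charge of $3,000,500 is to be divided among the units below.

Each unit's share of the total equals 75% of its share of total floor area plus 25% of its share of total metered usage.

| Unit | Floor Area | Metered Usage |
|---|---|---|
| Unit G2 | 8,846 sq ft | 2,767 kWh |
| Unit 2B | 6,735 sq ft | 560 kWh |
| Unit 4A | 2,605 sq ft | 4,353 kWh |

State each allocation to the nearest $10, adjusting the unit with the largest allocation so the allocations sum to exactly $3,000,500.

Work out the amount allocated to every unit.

Unit G2: $1,364,880 · Unit 2B: $888,100 · Unit 4A: $747,520

Totals — floor area 18,186, metered usage 7,680.
Combined weights (75% floor area + 25% metered usage): Unit G2 0.4549; Unit 2B 0.2960; Unit 4A 0.2491.
Pro-rata amounts: Unit G2 1,364,883.06; Unit 2B 888,100.09; Unit 4A 747,516.84.
At nearest $10: Unit G2 $1,364,880; Unit 2B $888,100; Unit 4A $747,520. Sum = $3,000,500.
No rounding difference to absorb.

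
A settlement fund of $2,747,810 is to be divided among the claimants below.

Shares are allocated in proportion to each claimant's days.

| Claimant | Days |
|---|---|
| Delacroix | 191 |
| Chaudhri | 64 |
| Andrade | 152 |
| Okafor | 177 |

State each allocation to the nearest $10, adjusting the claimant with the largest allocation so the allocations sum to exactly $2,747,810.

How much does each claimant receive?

Sum of days: 584.
Proportional shares: Delacroix 191/584 × $2,747,810 = 898,684.43; Chaudhri 64/584 × $2,747,810 = 301,129.86; Andrade 152/584 × $2,747,810 = 715,183.42; Okafor 177/584 × $2,747,810 = 832,812.28.
At nearest $10: Delacroix $898,680; Chaudhri $301,130; Andrade $715,180; Okafor $832,810. Sum = $2,747,800.
Difference $2,747,810 − $2,747,800 = +$10 applied to largest allocation (Delacroix): Delacroix becomes $898,690.

Delacroix: $898,690; Chaudhri: $301,130; Andrade: $715,180; Okafor: $832,810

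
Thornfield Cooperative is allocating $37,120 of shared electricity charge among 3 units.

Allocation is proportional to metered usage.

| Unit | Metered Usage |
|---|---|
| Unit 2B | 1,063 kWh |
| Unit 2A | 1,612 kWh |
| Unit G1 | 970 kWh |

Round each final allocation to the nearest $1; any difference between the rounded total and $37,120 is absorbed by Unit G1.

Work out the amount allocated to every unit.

Unit 2B: $10,825; Unit 2A: $16,416; Unit G1: $9,879

Total metered usage = 3,645.
Unrounded shares: Unit 2B 1,063/3,645 × $37,120 = 10,825.39; Unit 2A 1,612/3,645 × $37,120 = 16,416.31; Unit G1 970/3,645 × $37,120 = 9,878.30.
After rounding ($1): Unit 2B $10,825; Unit 2A $16,416; Unit G1 $9,878. Sum = $37,119.
Difference $37,120 − $37,119 = +$1 applied to Unit G1: Unit G1 becomes $9,879.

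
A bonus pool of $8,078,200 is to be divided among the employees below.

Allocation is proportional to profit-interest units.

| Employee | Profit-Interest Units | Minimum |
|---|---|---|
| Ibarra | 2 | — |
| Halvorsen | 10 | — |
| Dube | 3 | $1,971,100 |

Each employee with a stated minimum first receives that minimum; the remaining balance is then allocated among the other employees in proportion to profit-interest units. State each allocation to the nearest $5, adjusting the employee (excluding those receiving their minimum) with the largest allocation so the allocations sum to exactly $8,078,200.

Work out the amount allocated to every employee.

Minimums first: Dube $1,971,100. Residual $6,107,100.
Residual split over remaining profit-interest units 12: Ibarra 1,017,850.00 → $1,017,850; Halvorsen 5,089,250.00 → $5,089,250.

Ibarra: $1,017,850; Halvorsen: $5,089,250; Dube: $1,971,100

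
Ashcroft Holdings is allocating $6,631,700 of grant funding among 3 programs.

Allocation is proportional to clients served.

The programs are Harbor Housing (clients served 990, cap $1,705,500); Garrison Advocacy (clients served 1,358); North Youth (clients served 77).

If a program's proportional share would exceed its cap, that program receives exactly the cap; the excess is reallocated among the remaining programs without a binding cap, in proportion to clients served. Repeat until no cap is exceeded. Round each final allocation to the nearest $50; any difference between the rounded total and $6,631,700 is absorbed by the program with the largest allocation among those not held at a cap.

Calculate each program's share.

Combined clients served = 2,425.
Pro-rata shares before constraints: Harbor Housing 2,707,374.43; Garrison Advocacy 3,713,752.00; North Youth 210,573.57.
Held at cap: Harbor Housing ($1,705,500); remaining pool $4,926,200 reallocated over remaining clients served 1,435.
Redistributed shares: Garrison Advocacy 4,661,867.32 → $4,661,850; North Youth 264,332.68 → $264,350.

Harbor Housing: $1,705,500 | Garrison Advocacy: $4,661,850 | North Youth: $264,350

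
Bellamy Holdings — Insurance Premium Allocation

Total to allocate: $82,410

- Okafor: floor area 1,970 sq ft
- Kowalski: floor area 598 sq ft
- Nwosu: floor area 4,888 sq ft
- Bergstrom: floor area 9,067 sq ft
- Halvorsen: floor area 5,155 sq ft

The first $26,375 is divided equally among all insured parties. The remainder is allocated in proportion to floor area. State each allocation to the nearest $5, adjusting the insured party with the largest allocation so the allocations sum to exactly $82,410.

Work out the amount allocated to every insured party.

Okafor: $10,365 | Kowalski: $6,820 | Nwosu: $17,910 | Bergstrom: $28,715 | Halvorsen: $18,600

Equal tier: $26,375 ÷ 5 = $5,275 apiece.
Remainder $56,035 by floor area (total 21,678): Okafor 5,092.21 → $5,090; Kowalski 1,545.76 → $1,545; Nwosu 12,634.89 → $12,635; Bergstrom 23,437.09 → $23,435; Halvorsen 13,325.05 → $13,325.
Rounding difference +$5 on remainder applied to Bergstrom.
Totals: Okafor $5,275 + $5,090 = $10,365; Kowalski $5,275 + $1,545 = $6,820; Nwosu $5,275 + $12,635 = $17,910; Bergstrom $5,275 + $23,440 = $28,715; Halvorsen $5,275 + $13,325 = $18,600.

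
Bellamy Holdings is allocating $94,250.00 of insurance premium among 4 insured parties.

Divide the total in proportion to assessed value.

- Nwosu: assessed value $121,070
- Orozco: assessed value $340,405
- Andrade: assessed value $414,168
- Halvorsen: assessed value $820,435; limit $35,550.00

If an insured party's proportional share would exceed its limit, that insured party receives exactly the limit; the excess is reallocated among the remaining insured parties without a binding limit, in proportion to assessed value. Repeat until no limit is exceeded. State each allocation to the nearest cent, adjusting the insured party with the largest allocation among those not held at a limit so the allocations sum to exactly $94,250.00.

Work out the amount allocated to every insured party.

Nwosu: $8,116.10 · Orozco: $22,819.54 · Andrade: $27,764.36 · Halvorsen: $35,550.00

Assessed value total: 1,696,078.
Unconstrained shares: Nwosu 6,727.7846; Orozco 18,916.0942; Andrade 23,015.0583; Halvorsen 45,591.0629.
Held at cap: Halvorsen ($35,550.00); balance $58,700.00 reallocated over remaining assessed value 875,643.
Shares after redistribution: Nwosu 8,116.1033 → $8,116.10; Orozco 22,819.5435 → $22,819.54; Andrade 27,764.3533 → $27,764.35.
Rounding difference +$0.01 applied to Andrade → $27,764.36.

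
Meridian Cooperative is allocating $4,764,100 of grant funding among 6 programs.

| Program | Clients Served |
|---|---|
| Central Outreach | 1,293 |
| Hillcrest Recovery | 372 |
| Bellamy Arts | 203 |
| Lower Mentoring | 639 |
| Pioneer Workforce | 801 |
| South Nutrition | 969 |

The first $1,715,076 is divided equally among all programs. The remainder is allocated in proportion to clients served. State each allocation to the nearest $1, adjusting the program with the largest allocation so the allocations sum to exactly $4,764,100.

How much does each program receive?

Equal tier: $1,715,076 ÷ 6 = $285,846 apiece.
Remainder $3,049,024 by clients served (total 4,277): Central Outreach 921,764.80 → $921,765; Hillcrest Recovery 265,194.51 → $265,195; Bellamy Arts 144,716.36 → $144,716; Lower Mentoring 455,535.73 → $455,536; Pioneer Workforce 571,023.67 → $571,024; South Nutrition 690,788.93 → $690,789.
Rounding difference −$1 on remainder applied to Central Outreach.
Totals: Central Outreach $285,846 + $921,764 = $1,207,610; Hillcrest Recovery $285,846 + $265,195 = $551,041; Bellamy Arts $285,846 + $144,716 = $430,562; Lower Mentoring $285,846 + $455,536 = $741,382; Pioneer Workforce $285,846 + $571,024 = $856,870; South Nutrition $285,846 + $690,789 = $976,635.

Central Outreach: $1,207,610; Hillcrest Recovery: $551,041; Bellamy Arts: $430,562; Lower Mentoring: $741,382; Pioneer Workforce: $856,870; South Nutrition: $976,635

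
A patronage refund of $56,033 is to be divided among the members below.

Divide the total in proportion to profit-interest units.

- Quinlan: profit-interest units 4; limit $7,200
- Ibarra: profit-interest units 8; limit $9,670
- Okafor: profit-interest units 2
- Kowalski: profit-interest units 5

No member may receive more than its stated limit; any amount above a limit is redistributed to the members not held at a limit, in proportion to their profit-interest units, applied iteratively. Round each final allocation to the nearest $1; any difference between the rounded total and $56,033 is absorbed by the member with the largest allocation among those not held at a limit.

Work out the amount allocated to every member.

Quinlan: $7,200 | Ibarra: $9,670 | Okafor: $11,189 | Kowalski: $27,974

Total profit-interest units = 19.
Proportional shares (ignoring caps): Quinlan 11,796.42; Ibarra 23,592.84; Okafor 5,898.21; Kowalski 14,745.53.
Capped: Quinlan ($7,200), Ibarra ($9,670); balance $39,163 reallocated over remaining profit-interest units 7.
Redistributed shares: Okafor 11,189.43 → $11,189; Kowalski 27,973.57 → $27,974.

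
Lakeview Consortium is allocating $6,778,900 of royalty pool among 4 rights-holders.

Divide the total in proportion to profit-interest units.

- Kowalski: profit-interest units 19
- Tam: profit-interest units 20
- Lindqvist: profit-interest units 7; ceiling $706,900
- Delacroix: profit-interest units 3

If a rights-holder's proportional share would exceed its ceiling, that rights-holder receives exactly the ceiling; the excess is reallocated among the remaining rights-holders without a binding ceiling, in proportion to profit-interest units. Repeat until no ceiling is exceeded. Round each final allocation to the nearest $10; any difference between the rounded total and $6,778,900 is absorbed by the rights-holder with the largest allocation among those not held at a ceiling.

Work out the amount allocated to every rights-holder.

Sum of profit-interest units: 49.
Pro-rata shares before constraints: Kowalski 2,628,553.06; Tam 2,766,897.96; Lindqvist 968,414.29; Delacroix 415,034.69.
Held at cap: Lindqvist ($706,900); residual $6,072,000 reallocated over remaining profit-interest units 42.
Shares after redistribution: Kowalski 2,746,857.14 → $2,746,860; Tam 2,891,428.57 → $2,891,430; Delacroix 433,714.29 → $433,710.

Kowalski: $2,746,860 · Tam: $2,891,430 · Lindqvist: $706,900 · Delacroix: $433,710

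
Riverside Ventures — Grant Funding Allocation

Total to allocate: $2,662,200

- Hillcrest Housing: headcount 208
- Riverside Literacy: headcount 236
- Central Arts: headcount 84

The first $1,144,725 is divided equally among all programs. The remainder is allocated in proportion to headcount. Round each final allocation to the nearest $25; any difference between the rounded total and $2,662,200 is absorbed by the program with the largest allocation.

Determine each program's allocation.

Hillcrest Housing: $979,375; Riverside Literacy: $1,059,825; Central Arts: $623,000

$1,144,725 shared equally gives $381,575 per program.
Remainder $1,517,475 by headcount (total 528): Hillcrest Housing 597,793.18 → $597,800; Riverside Literacy 678,265.34 → $678,275; Central Arts 241,416.48 → $241,425.
Rounding difference −$25 on remainder applied to Riverside Literacy.
Totals: Hillcrest Housing $381,575 + $597,800 = $979,375; Riverside Literacy $381,575 + $678,250 = $1,059,825; Central Arts $381,575 + $241,425 = $623,000.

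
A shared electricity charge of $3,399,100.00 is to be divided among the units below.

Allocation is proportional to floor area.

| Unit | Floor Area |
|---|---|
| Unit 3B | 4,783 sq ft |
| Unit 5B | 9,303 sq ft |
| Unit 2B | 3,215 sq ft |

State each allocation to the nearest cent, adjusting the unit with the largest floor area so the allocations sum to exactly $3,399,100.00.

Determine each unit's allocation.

Combined floor area = 4,783 + 9,303 + 3,215 = 17,301.
Raw shares: Unit 3B 939,708.4157; Unit 5B 1,827,745.6390; Unit 2B 631,645.9453.
At nearest cent: Unit 3B $939,708.42; Unit 5B $1,827,745.64; Unit 2B $631,645.95. Sum = $3,399,100.01.
Difference $3,399,100.00 − $3,399,100.01 = −$0.01 applied to largest floor area (Unit 5B): Unit 5B becomes $1,827,745.63.

Unit 3B: $939,708.42 | Unit 5B: $1,827,745.63 | Unit 2B: $631,645.95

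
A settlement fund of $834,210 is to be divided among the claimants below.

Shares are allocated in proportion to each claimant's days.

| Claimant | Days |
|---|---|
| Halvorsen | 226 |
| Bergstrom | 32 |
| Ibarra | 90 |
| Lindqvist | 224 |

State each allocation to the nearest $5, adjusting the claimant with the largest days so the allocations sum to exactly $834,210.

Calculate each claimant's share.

Halvorsen: $329,600 | Bergstrom: $46,670 | Ibarra: $131,255 | Lindqvist: $326,685

Total days = 226 + 32 + 90 + 224 = 572.
Pro-rata amounts: Halvorsen 329,600.45; Bergstrom 46,669.09; Ibarra 131,256.82; Lindqvist 326,683.64.
At nearest $5: Halvorsen $329,600; Bergstrom $46,670; Ibarra $131,255; Lindqvist $326,685. Sum = $834,210.
Rounded total matches; no reconciliation needed.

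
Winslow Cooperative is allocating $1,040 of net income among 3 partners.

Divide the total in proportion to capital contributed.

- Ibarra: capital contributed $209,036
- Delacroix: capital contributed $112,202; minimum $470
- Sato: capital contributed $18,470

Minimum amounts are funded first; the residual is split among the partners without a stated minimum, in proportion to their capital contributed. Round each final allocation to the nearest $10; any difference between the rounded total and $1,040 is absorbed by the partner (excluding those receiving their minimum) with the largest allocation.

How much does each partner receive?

Ibarra: $520; Delacroix: $470; Sato: $50

Guaranteed amounts: Delacroix $470. Remaining pool $570.
Remaining pool split over remaining capital contributed 227,506: Ibarra 523.72 → $520; Sato 46.28 → $50.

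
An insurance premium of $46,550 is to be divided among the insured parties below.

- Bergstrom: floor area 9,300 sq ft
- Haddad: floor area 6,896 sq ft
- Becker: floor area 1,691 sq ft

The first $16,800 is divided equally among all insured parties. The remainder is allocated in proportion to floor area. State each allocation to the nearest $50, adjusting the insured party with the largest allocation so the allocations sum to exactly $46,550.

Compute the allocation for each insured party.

Bergstrom: $21,100 · Haddad: $17,050 · Becker: $8,400

$16,800 shared equally gives $5,600 per insured party.
Remainder $29,750 by floor area (total 17,887): Bergstrom 15,467.94 → $15,450; Haddad 11,469.56 → $11,450; Becker 2,812.50 → $2,800.
Rounding difference +$50 on remainder applied to Bergstrom.
Totals: Bergstrom $5,600 + $15,500 = $21,100; Haddad $5,600 + $11,450 = $17,050; Becker $5,600 + $2,800 = $8,400.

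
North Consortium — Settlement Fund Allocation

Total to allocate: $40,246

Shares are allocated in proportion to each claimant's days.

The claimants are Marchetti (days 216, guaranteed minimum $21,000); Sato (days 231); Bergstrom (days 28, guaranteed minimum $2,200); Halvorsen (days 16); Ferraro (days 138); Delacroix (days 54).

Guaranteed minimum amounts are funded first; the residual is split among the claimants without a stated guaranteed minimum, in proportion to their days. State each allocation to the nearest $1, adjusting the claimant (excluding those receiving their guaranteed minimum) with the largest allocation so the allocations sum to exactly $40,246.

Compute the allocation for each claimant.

Marchetti: $21,000; Sato: $8,970; Bergstrom: $2,200; Halvorsen: $621; Ferraro: $5,358; Delacroix: $2,097

Minimums first: Marchetti $21,000; Bergstrom $2,200. Residual $17,046.
Residual split over remaining days 439: Sato 8,969.54 → $8,970; Halvorsen 621.27 → $621; Ferraro 5,358.42 → $5,358; Delacroix 2,096.77 → $2,097.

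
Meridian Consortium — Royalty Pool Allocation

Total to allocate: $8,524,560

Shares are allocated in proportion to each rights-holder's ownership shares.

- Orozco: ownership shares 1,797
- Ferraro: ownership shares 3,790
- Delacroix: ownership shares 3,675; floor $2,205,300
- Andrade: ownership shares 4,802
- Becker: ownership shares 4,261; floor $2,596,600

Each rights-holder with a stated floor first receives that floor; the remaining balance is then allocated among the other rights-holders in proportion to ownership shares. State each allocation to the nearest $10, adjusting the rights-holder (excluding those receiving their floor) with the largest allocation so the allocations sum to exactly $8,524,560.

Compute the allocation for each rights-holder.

Fund the minimums — Delacroix $2,205,300; Becker $2,596,600. Residual $3,722,660.
Residual split over remaining ownership shares 10,389: Orozco 643,913.76 → $643,910; Ferraro 1,358,059.62 → $1,358,060; Andrade 1,720,686.62 → $1,720,690.

Orozco: $643,910 | Ferraro: $1,358,060 | Delacroix: $2,205,300 | Andrade: $1,720,690 | Becker: $2,596,600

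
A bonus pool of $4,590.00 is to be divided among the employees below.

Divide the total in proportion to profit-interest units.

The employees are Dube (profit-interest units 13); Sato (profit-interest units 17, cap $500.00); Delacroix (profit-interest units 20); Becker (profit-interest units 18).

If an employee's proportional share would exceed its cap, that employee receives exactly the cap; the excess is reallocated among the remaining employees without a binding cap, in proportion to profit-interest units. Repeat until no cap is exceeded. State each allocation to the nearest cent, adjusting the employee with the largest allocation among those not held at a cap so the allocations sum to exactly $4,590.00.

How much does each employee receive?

Total profit-interest units = 68.
Pro-rata shares before constraints: Dube 877.5000; Sato 1,147.5000; Delacroix 1,350.0000; Becker 1,215.0000.
Capped: Sato ($500.00); balance $4,090.00 reallocated over remaining profit-interest units 51.
Remaining shares: Dube 1,042.5490 → $1,042.55; Delacroix 1,603.9216 → $1,603.92; Becker 1,443.5294 → $1,443.53.

Dube: $1,042.55 · Sato: $500.00 · Delacroix: $1,603.92 · Becker: $1,443.53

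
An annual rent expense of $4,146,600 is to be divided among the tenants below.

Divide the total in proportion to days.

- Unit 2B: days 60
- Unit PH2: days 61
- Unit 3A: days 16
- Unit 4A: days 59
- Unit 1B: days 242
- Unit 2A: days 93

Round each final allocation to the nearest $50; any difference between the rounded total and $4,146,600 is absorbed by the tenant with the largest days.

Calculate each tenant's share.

Unit 2B: $468,550; Unit PH2: $476,350; Unit 3A: $124,950; Unit 4A: $460,750; Unit 1B: $1,889,750; Unit 2A: $726,250

Sum of days: 60 + 61 + 16 + 59 + 242 + 93 = 531.
Unrounded shares: Unit 2B 468,542.37; Unit PH2 476,351.41; Unit 3A 124,944.63; Unit 4A 460,733.33; Unit 1B 1,889,787.57; Unit 2A 726,240.68.
After rounding ($50): Unit 2B $468,550; Unit PH2 $476,350; Unit 3A $124,950; Unit 4A $460,750; Unit 1B $1,889,800; Unit 2A $726,250. Sum = $4,146,650.
Difference $4,146,600 − $4,146,650 = −$50 applied to largest days (Unit 1B): Unit 1B becomes $1,889,750.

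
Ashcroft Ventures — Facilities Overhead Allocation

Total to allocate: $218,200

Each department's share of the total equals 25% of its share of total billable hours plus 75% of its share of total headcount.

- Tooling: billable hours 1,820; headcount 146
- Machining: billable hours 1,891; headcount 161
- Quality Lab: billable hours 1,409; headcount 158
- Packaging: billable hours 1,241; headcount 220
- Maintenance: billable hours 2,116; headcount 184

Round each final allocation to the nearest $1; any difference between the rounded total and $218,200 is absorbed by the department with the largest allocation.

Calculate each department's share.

Tooling: $39,207; Machining: $42,488; Quality Lab: $38,822; Packaging: $49,416; Maintenance: $48,267

Billable hours total 8,477; headcount total 869.
Blended shares (25% billable hours + 75% headcount): Tooling 0.1797; Machining 0.1947; Quality Lab 0.1779; Packaging 0.2265; Maintenance 0.2212.
Raw shares: Tooling 39,206.51; Machining 42,488.20; Quality Lab 38,821.54; Packaging 49,416.29; Maintenance 48,267.45.
After rounding ($1): Tooling $39,207; Machining $42,488; Quality Lab $38,822; Packaging $49,416; Maintenance $48,267. Sum = $218,200.
Rounded total matches; no reconciliation needed.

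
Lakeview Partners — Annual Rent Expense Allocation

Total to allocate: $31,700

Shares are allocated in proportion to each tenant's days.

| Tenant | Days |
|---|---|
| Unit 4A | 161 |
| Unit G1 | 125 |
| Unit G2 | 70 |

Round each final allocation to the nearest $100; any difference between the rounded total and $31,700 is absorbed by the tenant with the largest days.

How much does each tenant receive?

Unit 4A: $14,400 · Unit G1: $11,100 · Unit G2: $6,200

Combined days = 356.
Proportional shares: Unit 4A 161/356 × $31,700 = 14,336.24; Unit G1 125/356 × $31,700 = 11,130.62; Unit G2 70/356 × $31,700 = 6,233.15.
After rounding ($100): Unit 4A $14,300; Unit G1 $11,100; Unit G2 $6,200. Sum = $31,600.
Difference $31,700 − $31,600 = +$100 applied to largest days (Unit 4A): Unit 4A becomes $14,400.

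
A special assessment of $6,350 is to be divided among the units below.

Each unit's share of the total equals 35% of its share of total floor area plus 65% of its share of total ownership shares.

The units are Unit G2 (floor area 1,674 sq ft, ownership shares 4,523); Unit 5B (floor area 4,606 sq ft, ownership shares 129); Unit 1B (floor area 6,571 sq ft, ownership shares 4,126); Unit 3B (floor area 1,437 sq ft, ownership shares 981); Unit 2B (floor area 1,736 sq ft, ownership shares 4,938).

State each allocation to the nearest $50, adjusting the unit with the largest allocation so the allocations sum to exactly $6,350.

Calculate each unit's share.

Totals — floor area 16,024, ownership shares 14,697.
Combined weights (35% floor area + 65% ownership shares): Unit G2 0.2366; Unit 5B 0.1063; Unit 1B 0.3260; Unit 3B 0.0748; Unit 2B 0.2563.
Raw shares: Unit G2 1,502.42; Unit 5B 675.07; Unit 1B 2,070.13; Unit 3B 474.81; Unit 2B 1,627.57.
At nearest $50: Unit G2 $1,500; Unit 5B $700; Unit 1B $2,050; Unit 3B $450; Unit 2B $1,650. Sum = $6,350.
No rounding difference to absorb.

Unit G2: $1,500 · Unit 5B: $700 · Unit 1B: $2,050 · Unit 3B: $450 · Unit 2B: $1,650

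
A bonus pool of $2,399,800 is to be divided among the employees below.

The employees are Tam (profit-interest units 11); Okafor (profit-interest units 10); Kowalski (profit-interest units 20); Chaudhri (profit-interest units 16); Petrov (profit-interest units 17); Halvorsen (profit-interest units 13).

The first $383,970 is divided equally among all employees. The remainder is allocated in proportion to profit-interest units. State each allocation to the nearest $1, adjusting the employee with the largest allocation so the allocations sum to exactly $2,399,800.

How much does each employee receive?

Equal tier: $383,970 ÷ 6 = $63,995 apiece.
Remainder $2,015,830 by profit-interest units (total 87): Tam 254,875.06 → $254,875; Okafor 231,704.60 → $231,705; Kowalski 463,409.20 → $463,409; Chaudhri 370,727.36 → $370,727; Petrov 393,897.82 → $393,898; Halvorsen 301,215.98 → $301,216.
Totals: Tam $63,995 + $254,875 = $318,870; Okafor $63,995 + $231,705 = $295,700; Kowalski $63,995 + $463,409 = $527,404; Chaudhri $63,995 + $370,727 = $434,722; Petrov $63,995 + $393,898 = $457,893; Halvorsen $63,995 + $301,216 = $365,211.

Tam: $318,870 · Okafor: $295,700 · Kowalski: $527,404 · Chaudhri: $434,722 · Petrov: $457,893 · Halvorsen: $365,211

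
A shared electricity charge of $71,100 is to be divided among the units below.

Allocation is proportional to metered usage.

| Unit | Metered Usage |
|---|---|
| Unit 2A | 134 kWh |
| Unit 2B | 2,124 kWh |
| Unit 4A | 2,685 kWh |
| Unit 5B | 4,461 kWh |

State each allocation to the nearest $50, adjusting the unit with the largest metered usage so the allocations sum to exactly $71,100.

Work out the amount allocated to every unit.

Unit 2A: $1,000 | Unit 2B: $16,050 | Unit 4A: $20,300 | Unit 5B: $33,750

Combined metered usage = 134 + 2,124 + 2,685 + 4,461 = 9,404.
Pro-rata amounts: Unit 2A 1,013.12; Unit 2B 16,058.74; Unit 4A 20,300.24; Unit 5B 33,727.89.
After rounding ($50): Unit 2A $1,000; Unit 2B $16,050; Unit 4A $20,300; Unit 5B $33,750. Sum = $71,100.
Rounded total matches; no reconciliation needed.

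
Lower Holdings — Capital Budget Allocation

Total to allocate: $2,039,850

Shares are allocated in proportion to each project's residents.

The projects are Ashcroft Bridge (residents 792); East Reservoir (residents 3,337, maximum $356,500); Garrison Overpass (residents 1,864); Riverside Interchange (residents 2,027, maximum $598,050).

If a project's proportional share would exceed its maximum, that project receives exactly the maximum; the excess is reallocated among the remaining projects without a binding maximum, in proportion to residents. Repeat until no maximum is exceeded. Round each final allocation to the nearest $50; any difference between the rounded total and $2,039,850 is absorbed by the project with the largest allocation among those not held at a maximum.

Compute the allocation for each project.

Residents total: 8,020.
Proportional shares (ignoring caps): Ashcroft Bridge 201,441.55; East Reservoir 848,750.55; Garrison Overpass 474,099.80; Riverside Interchange 515,558.10.
Cap binds for East Reservoir ($356,500); remaining pool $1,683,350 reallocated over remaining residents 4,683.
Cap binds for Riverside Interchange ($598,050); remaining pool $1,085,300 reallocated over remaining residents 2,656.
Shares after redistribution: Ashcroft Bridge 323,628.61 → $323,650; Garrison Overpass 761,671.39 → $761,650.

Ashcroft Bridge: $323,650 | East Reservoir: $356,500 | Garrison Overpass: $761,650 | Riverside Interchange: $598,050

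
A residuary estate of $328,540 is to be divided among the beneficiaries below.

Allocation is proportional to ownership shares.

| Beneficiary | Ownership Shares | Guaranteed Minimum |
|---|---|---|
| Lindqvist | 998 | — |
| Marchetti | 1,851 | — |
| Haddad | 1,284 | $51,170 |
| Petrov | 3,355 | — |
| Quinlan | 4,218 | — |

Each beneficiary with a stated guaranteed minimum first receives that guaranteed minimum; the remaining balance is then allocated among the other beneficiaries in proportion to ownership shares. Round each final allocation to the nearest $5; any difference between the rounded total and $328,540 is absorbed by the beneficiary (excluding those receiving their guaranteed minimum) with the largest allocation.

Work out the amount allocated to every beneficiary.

Lindqvist: $26,560 | Marchetti: $49,260 | Haddad: $51,170 | Petrov: $89,290 | Quinlan: $112,260

Minimums first: Haddad $51,170. Remaining pool $277,370.
Remaining pool split over remaining ownership shares 10,422: Lindqvist 26,560.67 → $26,560; Marchetti 49,262.32 → $49,260; Petrov 89,289.61 → $89,290; Quinlan 112,257.40 → $112,255.
Rounding difference +$5 applied to Quinlan → $112,260.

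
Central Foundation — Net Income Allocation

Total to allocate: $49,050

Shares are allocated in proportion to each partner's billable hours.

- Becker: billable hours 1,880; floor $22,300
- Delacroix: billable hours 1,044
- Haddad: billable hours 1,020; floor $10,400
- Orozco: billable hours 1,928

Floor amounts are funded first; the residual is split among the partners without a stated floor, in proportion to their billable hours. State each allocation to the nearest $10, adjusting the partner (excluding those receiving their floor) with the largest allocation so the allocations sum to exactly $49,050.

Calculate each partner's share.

Guaranteed amounts: Becker $22,300; Haddad $10,400. Remaining pool $16,350.
Remaining pool split over remaining billable hours 2,972: Delacroix 5,743.41 → $5,740; Orozco 10,606.59 → $10,610.

Becker: $22,300; Delacroix: $5,740; Haddad: $10,400; Orozco: $10,610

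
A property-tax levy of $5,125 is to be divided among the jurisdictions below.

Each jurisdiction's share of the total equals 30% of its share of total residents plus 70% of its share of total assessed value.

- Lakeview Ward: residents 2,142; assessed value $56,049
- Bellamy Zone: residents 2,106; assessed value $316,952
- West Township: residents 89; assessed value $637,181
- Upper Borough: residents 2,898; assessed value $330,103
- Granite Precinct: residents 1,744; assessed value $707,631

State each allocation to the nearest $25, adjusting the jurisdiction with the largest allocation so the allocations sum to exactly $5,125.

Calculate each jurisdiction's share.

Totals — residents 8,979, assessed value 2,047,916.
Composite weights (30% residents + 70% assessed value): Lakeview Ward 0.0907; Bellamy Zone 0.1787; West Township 0.2208; Upper Borough 0.2097; Granite Precinct 0.3001.
Proportional shares: Lakeview Ward 464.97; Bellamy Zone 915.85; West Township 1,131.44; Upper Borough 1,074.50; Granite Precinct 1,538.24.
At nearest $25: Lakeview Ward $475; Bellamy Zone $925; West Township $1,125; Upper Borough $1,075; Granite Precinct $1,550. Sum = $5,150.
Difference $5,125 − $5,150 = −$25 applied to largest allocation (Granite Precinct): Granite Precinct becomes $1,525.

Lakeview Ward: $475 · Bellamy Zone: $925 · West Township: $1,125 · Upper Borough: $1,075 · Granite Precinct: $1,525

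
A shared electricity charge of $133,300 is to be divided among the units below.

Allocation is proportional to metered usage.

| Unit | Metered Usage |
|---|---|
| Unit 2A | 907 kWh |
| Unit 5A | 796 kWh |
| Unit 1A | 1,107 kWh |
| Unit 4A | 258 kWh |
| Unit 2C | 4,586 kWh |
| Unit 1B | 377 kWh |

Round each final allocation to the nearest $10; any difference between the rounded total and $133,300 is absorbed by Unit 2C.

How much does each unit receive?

Unit 2A: $15,050 · Unit 5A: $13,210 · Unit 1A: $18,370 · Unit 4A: $4,280 · Unit 2C: $76,130 · Unit 1B: $6,260

Combined metered usage = 8,031.
Proportional shares: Unit 2A 907/8,031 × $133,300 = 15,054.55; Unit 5A 796/8,031 × $133,300 = 13,212.15; Unit 1A 1,107/8,031 × $133,300 = 18,374.19; Unit 4A 258/8,031 × $133,300 = 4,282.33; Unit 2C 4,586/8,031 × $133,300 = 76,119.26; Unit 1B 377/8,031 × $133,300 = 6,257.51.
After rounding ($10): Unit 2A $15,050; Unit 5A $13,210; Unit 1A $18,370; Unit 4A $4,280; Unit 2C $76,120; Unit 1B $6,260. Sum = $133,290.
Difference $133,300 − $133,290 = +$10 applied to Unit 2C: Unit 2C becomes $76,130.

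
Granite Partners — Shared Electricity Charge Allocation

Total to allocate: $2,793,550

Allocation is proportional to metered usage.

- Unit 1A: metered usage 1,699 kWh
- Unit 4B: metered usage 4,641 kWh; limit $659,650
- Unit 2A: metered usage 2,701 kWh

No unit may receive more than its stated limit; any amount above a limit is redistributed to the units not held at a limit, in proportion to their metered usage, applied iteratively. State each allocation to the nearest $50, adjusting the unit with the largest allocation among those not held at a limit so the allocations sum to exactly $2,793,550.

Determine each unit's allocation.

Sum of metered usage: 9,041.
Pro-rata shares before constraints: Unit 1A 524,968.64; Unit 4B 1,434,007.91; Unit 2A 834,573.45.
Capped: Unit 4B ($659,650); remaining pool $2,133,900 reallocated over remaining metered usage 4,400.
Remaining shares: Unit 1A 823,976.39 → $824,000; Unit 2A 1,309,923.61 → $1,309,900.

Unit 1A: $824,000 | Unit 4B: $659,650 | Unit 2A: $1,309,900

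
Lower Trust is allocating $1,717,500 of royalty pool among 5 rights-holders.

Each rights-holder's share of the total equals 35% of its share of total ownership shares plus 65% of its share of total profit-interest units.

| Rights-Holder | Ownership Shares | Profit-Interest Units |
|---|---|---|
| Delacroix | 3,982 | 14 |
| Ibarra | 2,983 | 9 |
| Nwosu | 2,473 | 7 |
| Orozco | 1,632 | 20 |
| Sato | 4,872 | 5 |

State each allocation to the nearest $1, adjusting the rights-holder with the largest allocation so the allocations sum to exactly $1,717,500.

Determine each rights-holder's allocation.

Totals — ownership shares 15,942, profit-interest units 55.
Combined weights (35% ownership shares + 65% profit-interest units): Delacroix 0.2529; Ibarra 0.1719; Nwosu 0.1370; Orozco 0.2722; Sato 0.1661.
Raw shares: Delacroix 434,317.46; Ibarra 295,159.53; Nwosu 235,333.503; Orozco 467,492.37; Sato 285,197.14.
At nearest $1: Delacroix $434,317; Ibarra $295,160; Nwosu $235,334; Orozco $467,492; Sato $285,197. Sum = $1,717,500.
No rounding difference to absorb.

Delacroix: $434,317 | Ibarra: $295,160 | Nwosu: $235,334 | Orozco: $467,492 | Sato: $285,197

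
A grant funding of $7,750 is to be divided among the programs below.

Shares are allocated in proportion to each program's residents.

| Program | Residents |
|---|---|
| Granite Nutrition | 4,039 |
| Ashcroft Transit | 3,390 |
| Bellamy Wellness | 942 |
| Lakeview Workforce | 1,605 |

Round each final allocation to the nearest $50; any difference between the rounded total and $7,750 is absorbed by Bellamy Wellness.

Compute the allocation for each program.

Combined residents = 9,976.
Proportional shares: Granite Nutrition 4,039/9,976 × $7,750 = 3,137.76; Ashcroft Transit 3,390/9,976 × $7,750 = 2,633.57; Bellamy Wellness 942/9,976 × $7,750 = 731.81; Lakeview Workforce 1,605/9,976 × $7,750 = 1,246.87.
Rounded to nearest $50: Granite Nutrition $3,150; Ashcroft Transit $2,650; Bellamy Wellness $750; Lakeview Workforce $1,250. Sum = $7,800.
Difference $7,750 − $7,800 = −$50 applied to Bellamy Wellness: Bellamy Wellness becomes $700.

Granite Nutrition: $3,150; Ashcroft Transit: $2,650; Bellamy Wellness: $700; Lakeview Workforce: $1,250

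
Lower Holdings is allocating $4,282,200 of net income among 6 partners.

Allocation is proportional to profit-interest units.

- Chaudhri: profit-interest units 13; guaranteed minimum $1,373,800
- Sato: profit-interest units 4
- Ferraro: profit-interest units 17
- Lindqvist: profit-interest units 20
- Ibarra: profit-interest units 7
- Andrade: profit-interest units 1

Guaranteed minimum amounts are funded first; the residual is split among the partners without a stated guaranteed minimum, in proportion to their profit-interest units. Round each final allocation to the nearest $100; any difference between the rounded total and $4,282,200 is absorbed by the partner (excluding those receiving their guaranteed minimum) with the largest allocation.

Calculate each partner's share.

Minimums first: Chaudhri $1,373,800. Balance $2,908,400.
Balance split over remaining profit-interest units 49: Sato 237,420.41 → $237,400; Ferraro 1,009,036.73 → $1,009,000; Lindqvist 1,187,102.04 → $1,187,100; Ibarra 415,485.71 → $415,500; Andrade 59,355.10 → $59,400.

Chaudhri: $1,373,800 · Sato: $237,400 · Ferraro: $1,009,000 · Lindqvist: $1,187,100 · Ibarra: $415,500 · Andrade: $59,400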